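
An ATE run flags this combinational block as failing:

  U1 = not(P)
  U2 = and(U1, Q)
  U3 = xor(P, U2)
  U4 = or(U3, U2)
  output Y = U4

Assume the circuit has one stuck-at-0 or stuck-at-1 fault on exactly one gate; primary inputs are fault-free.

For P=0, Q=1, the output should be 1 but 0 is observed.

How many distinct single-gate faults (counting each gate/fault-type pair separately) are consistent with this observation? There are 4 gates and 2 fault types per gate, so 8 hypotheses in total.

3

Fault-free: U1=1, U2=1, U3=1, U4=1 → 1. Observed 0.
  U1 stuck-at-0: output 0 ✓
  U1 stuck-at-1: output 1 ✗
  U2 stuck-at-0: output 0 ✓
  U2 stuck-at-1: output 1 ✗
  U3 stuck-at-0: output 1 ✗
  U3 stuck-at-1: output 1 ✗
  U4 stuck-at-0: output 0 ✓
  U4 stuck-at-1: output 1 ✗
Consistent faults: {U1 stuck-at-0, U2 stuck-at-0, U4 stuck-at-0} — 3 in all.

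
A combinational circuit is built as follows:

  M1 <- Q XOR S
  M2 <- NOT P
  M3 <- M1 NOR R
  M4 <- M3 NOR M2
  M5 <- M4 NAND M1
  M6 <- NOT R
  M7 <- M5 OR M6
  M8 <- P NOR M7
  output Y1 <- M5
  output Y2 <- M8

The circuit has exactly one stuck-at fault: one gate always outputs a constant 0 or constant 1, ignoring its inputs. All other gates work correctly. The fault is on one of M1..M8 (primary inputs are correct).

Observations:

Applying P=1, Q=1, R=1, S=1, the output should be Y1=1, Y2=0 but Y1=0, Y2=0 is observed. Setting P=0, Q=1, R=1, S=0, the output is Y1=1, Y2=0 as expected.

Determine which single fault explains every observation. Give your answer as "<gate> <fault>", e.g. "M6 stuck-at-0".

Fault-free values for test 1 (P=1, Q=1, R=1, S=1): M1=0, M2=0, M3=0, M4=1, M5=1, M6=0, M7=1, M8=0, giving Y1=1, Y2=0. Observed Y1=0, Y2=0.
Test 1: faults giving observed Y1=0, Y2=0 are {M1 stuck-at-1, M5 stuck-at-0}.
Test 2 (P=0, Q=1, R=1, S=0): fault-free M1=1, M2=1, M3=0, M4=0, M5=1, M6=0, M7=1, M8=0 → Y1=1, Y2=0; observed Y1=1, Y2=0. Eliminates M5 stuck-at-0.
Only M1 stuck-at-1 is consistent with every test.

M1 stuck-at-1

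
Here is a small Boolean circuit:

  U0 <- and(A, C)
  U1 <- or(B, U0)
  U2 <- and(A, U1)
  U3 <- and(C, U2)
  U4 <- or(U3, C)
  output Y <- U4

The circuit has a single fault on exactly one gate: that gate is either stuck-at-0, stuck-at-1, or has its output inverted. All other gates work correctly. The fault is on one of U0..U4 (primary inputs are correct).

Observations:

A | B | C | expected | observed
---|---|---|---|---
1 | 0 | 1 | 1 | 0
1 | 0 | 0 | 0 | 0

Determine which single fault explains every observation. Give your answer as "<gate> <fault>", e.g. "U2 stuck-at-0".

Fault-free values for test 1 (A=1, B=0, C=1): U0=1, U1=1, U2=1, U3=1, U4=1, giving Y=1. Observed 0.
Test 1: faults giving observed 0 are {U4 stuck-at-0, U4 inverted output}.
Test 2 (A=1, B=0, C=0): fault-free U0=0, U1=0, U2=0, U3=0, U4=0 → 0; observed 0. Eliminates U4 inverted output.
Only U4 stuck-at-0 is consistent with every test.

U4 stuck-at-0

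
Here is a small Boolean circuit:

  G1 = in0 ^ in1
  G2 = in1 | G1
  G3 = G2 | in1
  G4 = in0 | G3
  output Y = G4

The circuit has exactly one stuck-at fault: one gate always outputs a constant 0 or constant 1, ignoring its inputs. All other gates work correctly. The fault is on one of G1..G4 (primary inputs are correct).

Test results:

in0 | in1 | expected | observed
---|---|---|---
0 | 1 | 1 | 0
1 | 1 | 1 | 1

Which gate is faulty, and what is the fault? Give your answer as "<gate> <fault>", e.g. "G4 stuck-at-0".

Fault-free values for test 1 (in0=0, in1=1): G1=1, G2=1, G3=1, G4=1, giving Y=1. Observed 0.
Test 1: faults giving observed 0 are {G3 stuck-at-0, G4 stuck-at-0}.
Test 2 (in0=1, in1=1): fault-free G1=0, G2=1, G3=1, G4=1 → 1; observed 1. Eliminates G4 stuck-at-0.
Only G3 stuck-at-0 is consistent with every test.

G3 stuck-at-0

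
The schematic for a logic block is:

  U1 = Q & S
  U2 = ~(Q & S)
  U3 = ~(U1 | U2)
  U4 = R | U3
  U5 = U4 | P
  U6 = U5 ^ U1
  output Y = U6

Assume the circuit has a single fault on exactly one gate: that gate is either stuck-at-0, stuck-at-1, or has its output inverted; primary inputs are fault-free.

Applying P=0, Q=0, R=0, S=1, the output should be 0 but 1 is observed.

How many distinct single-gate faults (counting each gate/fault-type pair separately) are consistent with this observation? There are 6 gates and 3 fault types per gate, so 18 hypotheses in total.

12

Fault-free: U1=0, U2=1, U3=0, U4=0, U5=0, U6=0 → 0. Observed 1.
  U1: stuck-at-1, inverted output ✓; others ✗
  U2: stuck-at-0, inverted output ✓; others ✗
  U3: stuck-at-1, inverted output ✓; others ✗
  U4: stuck-at-1, inverted output ✓; others ✗
  U5: stuck-at-1, inverted output ✓; others ✗
  U6: stuck-at-1, inverted output ✓; others ✗
Consistent faults: {U1 stuck-at-1, U1 inverted output, U2 stuck-at-0, U2 inverted output, U3 stuck-at-1, U3 inverted output, U4 stuck-at-1, U4 inverted output, U5 stuck-at-1, U5 inverted output, U6 stuck-at-1, U6 inverted output} — 12 in all.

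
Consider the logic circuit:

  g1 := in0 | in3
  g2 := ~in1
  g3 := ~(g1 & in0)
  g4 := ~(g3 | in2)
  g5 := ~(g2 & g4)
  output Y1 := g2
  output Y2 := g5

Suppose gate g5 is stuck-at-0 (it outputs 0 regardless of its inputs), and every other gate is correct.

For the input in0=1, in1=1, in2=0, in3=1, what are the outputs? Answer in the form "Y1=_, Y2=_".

Y1=0, Y2=0

Propagate with g5 forced: g1=1, g2=0, g3=0, g4=1, g5=0 [stuck-at-0].
So the outputs are Y1=0, Y2=0. (Without the fault they would be Y1=0, Y2=1.)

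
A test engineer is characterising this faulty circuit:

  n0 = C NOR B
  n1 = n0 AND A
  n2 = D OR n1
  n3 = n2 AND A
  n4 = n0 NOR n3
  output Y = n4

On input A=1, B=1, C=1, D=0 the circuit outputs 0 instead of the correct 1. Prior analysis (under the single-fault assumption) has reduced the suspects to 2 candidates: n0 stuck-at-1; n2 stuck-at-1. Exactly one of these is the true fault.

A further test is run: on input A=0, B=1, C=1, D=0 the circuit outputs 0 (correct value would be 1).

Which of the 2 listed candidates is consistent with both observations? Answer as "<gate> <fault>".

Evaluate each candidate on input A=0, B=1, C=1, D=0:
  n0 stuck-at-1: n0=1 [stuck-at-1], n1=0, n2=0, n3=0, n4=0 → 0 — matches
  n2 stuck-at-1: n0=0, n1=0, n2=1 [stuck-at-1], n3=0, n4=1 → 1 — eliminated
Only n0 stuck-at-1 reproduces the observed 0.

n0 stuck-at-1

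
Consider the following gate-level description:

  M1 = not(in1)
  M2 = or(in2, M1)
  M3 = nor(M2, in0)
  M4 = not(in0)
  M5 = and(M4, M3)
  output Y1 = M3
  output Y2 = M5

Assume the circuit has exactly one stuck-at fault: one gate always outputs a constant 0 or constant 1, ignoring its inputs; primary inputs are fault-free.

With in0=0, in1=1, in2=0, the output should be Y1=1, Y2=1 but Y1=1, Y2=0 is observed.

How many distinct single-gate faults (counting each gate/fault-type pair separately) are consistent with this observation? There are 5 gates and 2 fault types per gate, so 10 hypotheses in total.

2

Fault-free: M1=0, M2=0, M3=1, M4=1, M5=1 → Y1=1, Y2=1. Observed Y1=1, Y2=0.
  M1 stuck-at-0: output Y1=1, Y2=1 ✗
  M1 stuck-at-1: output Y1=0, Y2=0 ✗
  M2 stuck-at-0: output Y1=1, Y2=1 ✗
  M2 stuck-at-1: output Y1=0, Y2=0 ✗
  M3 stuck-at-0: output Y1=0, Y2=0 ✗
  M3 stuck-at-1: output Y1=1, Y2=1 ✗
  M4 stuck-at-0: output Y1=1, Y2=0 ✓
  M4 stuck-at-1: output Y1=1, Y2=1 ✗
  M5 stuck-at-0: output Y1=1, Y2=0 ✓
  M5 stuck-at-1: output Y1=1, Y2=1 ✗
Consistent faults: {M4 stuck-at-0, M5 stuck-at-0} — 2 in all.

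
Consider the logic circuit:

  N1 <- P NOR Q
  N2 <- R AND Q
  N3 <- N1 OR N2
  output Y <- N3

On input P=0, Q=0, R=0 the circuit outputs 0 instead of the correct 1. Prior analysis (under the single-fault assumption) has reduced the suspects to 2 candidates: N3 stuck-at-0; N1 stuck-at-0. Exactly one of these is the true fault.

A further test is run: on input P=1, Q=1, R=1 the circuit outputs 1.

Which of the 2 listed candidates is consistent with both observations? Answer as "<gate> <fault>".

N1 stuck-at-0

Evaluate each candidate on input P=1, Q=1, R=1:
  N3 stuck-at-0: N1=0, N2=1, N3=0 [stuck-at-0] → 0 — eliminated
  N1 stuck-at-0: N1=0 [stuck-at-0], N2=1, N3=1 → 1 — matches
Only N1 stuck-at-0 reproduces the observed 1.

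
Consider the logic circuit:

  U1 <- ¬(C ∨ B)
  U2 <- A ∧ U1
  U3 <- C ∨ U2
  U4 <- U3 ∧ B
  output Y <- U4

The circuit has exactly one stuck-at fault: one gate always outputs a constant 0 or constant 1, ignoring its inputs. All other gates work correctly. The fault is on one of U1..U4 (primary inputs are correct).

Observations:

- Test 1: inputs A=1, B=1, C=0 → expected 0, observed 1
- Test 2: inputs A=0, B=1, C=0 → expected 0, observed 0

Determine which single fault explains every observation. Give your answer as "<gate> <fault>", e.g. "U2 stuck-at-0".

Fault-free values for test 1 (A=1, B=1, C=0): U1=0, U2=0, U3=0, U4=0, giving Y=0. Observed 1.
Test 1: faults giving observed 1 are {U1 stuck-at-1, U2 stuck-at-1, U3 stuck-at-1, U4 stuck-at-1}.
Test 2 (A=0, B=1, C=0): fault-free U1=0, U2=0, U3=0, U4=0 → 0; observed 0. Eliminates U2 stuck-at-1, U3 stuck-at-1, U4 stuck-at-1.
Only U1 stuck-at-1 is consistent with every test.

U1 stuck-at-1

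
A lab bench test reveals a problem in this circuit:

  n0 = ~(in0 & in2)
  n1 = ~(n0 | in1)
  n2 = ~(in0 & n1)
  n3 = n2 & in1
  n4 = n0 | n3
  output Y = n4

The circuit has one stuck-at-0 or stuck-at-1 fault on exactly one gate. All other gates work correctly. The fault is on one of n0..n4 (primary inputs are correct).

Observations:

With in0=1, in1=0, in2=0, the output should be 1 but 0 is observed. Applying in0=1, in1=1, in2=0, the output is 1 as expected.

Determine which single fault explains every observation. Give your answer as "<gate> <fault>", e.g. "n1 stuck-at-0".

Fault-free values for test 1 (in0=1, in1=0, in2=0): n0=1, n1=0, n2=1, n3=0, n4=1, giving Y=1. Observed 0.
Test 1: faults giving observed 0 are {n0 stuck-at-0, n4 stuck-at-0}.
Test 2 (in0=1, in1=1, in2=0): fault-free n0=1, n1=0, n2=1, n3=1, n4=1 → 1; observed 1. Eliminates n4 stuck-at-0.
Only n0 stuck-at-0 is consistent with every test.

n0 stuck-at-0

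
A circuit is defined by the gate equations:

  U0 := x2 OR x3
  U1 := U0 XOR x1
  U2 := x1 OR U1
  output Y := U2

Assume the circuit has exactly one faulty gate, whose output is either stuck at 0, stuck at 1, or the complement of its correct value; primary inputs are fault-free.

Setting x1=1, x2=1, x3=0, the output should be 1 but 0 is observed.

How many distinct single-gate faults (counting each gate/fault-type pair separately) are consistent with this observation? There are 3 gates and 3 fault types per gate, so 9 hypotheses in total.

2

Fault-free: U0=1, U1=0, U2=1 → 1. Observed 0.
  U0 stuck-at-0: output 1 ✗
  U0 stuck-at-1: output 1 ✗
  U0 inverted output: output 1 ✗
  U1 stuck-at-0: output 1 ✗
  U1 stuck-at-1: output 1 ✗
  U1 inverted output: output 1 ✗
  U2 stuck-at-0: output 0 ✓
  U2 stuck-at-1: output 1 ✗
  U2 inverted output: output 0 ✓
Consistent faults: {U2 stuck-at-0, U2 inverted output} — 2 in all.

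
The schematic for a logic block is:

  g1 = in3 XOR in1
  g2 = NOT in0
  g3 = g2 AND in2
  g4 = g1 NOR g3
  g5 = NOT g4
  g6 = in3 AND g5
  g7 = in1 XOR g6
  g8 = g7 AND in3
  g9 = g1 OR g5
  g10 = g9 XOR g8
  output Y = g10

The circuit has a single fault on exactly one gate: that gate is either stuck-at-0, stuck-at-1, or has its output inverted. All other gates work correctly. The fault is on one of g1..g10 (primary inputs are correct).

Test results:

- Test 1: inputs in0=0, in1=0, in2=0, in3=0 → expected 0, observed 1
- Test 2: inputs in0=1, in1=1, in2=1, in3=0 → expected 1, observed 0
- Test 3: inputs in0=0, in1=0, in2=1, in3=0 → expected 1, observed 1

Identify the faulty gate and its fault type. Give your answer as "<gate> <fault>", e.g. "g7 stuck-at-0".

Fault-free values for test 1 (in0=0, in1=0, in2=0, in3=0): g1=0, g2=1, g3=0, g4=1, g5=0, g6=0, g7=0, g8=0, g9=0, g10=0, giving Y=0. Observed 1.
Test 1: faults giving observed 1 are {g1 stuck-at-1, g1 inverted output, g3 stuck-at-1, g3 inverted output, g4 stuck-at-0, g4 inverted output, g5 stuck-at-1, g5 inverted output, g8 stuck-at-1, g8 inverted output, g9 stuck-at-1, g9 inverted output, g10 stuck-at-1, g10 inverted output}.
Test 2 (in0=1, in1=1, in2=1, in3=0): fault-free g1=1, g2=0, g3=0, g4=0, g5=1, g6=0, g7=1, g8=0, g9=1, g10=1 → 1; observed 0. Eliminates g1 stuck-at-1, g3 stuck-at-1, g3 inverted output, g4 stuck-at-0, g4 inverted output, g5 stuck-at-1, g5 inverted output, g9 stuck-at-1, g10 stuck-at-1.
Test 3 (in0=0, in1=0, in2=1, in3=0): fault-free g1=0, g2=1, g3=1, g4=0, g5=1, g6=0, g7=0, g8=0, g9=1, g10=1 → 1; observed 1. Eliminates g8 stuck-at-1, g8 inverted output, g9 inverted output, g10 inverted output.
Only g1 inverted output is consistent with every test.

g1 inverted output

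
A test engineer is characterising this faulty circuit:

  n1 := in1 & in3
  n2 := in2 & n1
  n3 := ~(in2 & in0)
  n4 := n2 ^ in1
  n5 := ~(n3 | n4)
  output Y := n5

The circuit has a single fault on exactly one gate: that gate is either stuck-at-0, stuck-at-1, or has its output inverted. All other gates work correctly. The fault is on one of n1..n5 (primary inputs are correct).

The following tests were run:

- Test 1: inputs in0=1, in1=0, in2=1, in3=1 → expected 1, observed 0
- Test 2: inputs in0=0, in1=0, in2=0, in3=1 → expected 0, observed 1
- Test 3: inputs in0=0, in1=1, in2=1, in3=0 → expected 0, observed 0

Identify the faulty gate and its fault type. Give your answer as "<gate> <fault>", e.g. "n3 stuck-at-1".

n3 inverted output

Fault-free values for test 1 (in0=1, in1=0, in2=1, in3=1): n1=0, n2=0, n3=0, n4=0, n5=1, giving Y=1. Observed 0.
Test 1: faults giving observed 0 are {n1 stuck-at-1, n1 inverted output, n2 stuck-at-1, n2 inverted output, n3 stuck-at-1, n3 inverted output, n4 stuck-at-1, n4 inverted output, n5 stuck-at-0, n5 inverted output}.
Test 2 (in0=0, in1=0, in2=0, in3=1): fault-free n1=0, n2=0, n3=1, n4=0, n5=0 → 0; observed 1. Eliminates n1 stuck-at-1, n1 inverted output, n2 stuck-at-1, n2 inverted output, n3 stuck-at-1, n4 stuck-at-1, n4 inverted output, n5 stuck-at-0.
Test 3 (in0=0, in1=1, in2=1, in3=0): fault-free n1=0, n2=0, n3=1, n4=1, n5=0 → 0; observed 0. Eliminates n5 inverted output.
Only n3 inverted output is consistent with every test.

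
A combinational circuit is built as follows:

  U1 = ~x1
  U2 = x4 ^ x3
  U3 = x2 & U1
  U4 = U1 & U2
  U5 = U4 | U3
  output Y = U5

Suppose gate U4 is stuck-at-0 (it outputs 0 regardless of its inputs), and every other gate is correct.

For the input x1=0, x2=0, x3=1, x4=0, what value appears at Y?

Propagate with U4 forced: U1=1, U2=1, U3=0, U4=0 [stuck-at-0], U5=0.
So Y = 0. (Without the fault it would be 1.)

0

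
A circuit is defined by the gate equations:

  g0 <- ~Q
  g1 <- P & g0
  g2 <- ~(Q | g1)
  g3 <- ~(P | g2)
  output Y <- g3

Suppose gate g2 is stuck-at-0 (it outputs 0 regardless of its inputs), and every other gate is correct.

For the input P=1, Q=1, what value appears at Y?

Propagate with g2 forced: g0=0, g1=0, g2=0 [stuck-at-0], g3=0.
So Y = 0. (Same as the fault-free value — the fault is masked on this input.)

0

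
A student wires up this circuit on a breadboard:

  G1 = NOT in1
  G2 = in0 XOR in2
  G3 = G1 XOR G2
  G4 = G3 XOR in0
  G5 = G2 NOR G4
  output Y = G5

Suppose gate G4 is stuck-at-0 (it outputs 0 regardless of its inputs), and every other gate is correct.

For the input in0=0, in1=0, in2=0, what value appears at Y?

1

Propagate with G4 forced: G1=1, G2=0, G3=1, G4=0 [stuck-at-0], G5=1.
So Y = 1. (Without the fault it would be 0.)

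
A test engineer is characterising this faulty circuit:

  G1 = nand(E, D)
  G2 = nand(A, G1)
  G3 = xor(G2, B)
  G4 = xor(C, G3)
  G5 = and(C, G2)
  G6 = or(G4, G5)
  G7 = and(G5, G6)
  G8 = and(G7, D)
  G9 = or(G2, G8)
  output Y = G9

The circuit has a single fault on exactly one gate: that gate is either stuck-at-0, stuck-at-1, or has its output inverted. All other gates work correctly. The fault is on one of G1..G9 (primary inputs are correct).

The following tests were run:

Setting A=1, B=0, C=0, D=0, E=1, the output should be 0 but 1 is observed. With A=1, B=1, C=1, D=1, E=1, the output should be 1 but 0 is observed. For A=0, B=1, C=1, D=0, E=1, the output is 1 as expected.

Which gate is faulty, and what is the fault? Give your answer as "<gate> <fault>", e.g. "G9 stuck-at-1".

G1 inverted output

Fault-free values for test 1 (A=1, B=0, C=0, D=0, E=1): G1=1, G2=0, G3=0, G4=0, G5=0, G6=0, G7=0, G8=0, G9=0, giving Y=0. Observed 1.
Test 1: faults giving observed 1 are {G1 stuck-at-0, G1 inverted output, G2 stuck-at-1, G2 inverted output, G8 stuck-at-1, G8 inverted output, G9 stuck-at-1, G9 inverted output}.
Test 2 (A=1, B=1, C=1, D=1, E=1): fault-free G1=0, G2=1, G3=0, G4=1, G5=1, G6=1, G7=1, G8=1, G9=1 → 1; observed 0. Eliminates G1 stuck-at-0, G2 stuck-at-1, G8 stuck-at-1, G8 inverted output, G9 stuck-at-1.
Test 3 (A=0, B=1, C=1, D=0, E=1): fault-free G1=1, G2=1, G3=0, G4=1, G5=1, G6=1, G7=1, G8=0, G9=1 → 1; observed 1. Eliminates G2 inverted output, G9 inverted output.
Only G1 inverted output is consistent with every test.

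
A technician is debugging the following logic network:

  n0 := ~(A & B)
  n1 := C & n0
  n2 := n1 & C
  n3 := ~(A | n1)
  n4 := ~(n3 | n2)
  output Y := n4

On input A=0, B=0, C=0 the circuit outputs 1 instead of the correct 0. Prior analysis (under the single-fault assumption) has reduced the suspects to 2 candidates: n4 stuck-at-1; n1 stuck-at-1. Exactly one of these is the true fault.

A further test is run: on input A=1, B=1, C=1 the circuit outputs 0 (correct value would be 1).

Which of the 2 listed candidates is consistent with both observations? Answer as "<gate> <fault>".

n1 stuck-at-1

Evaluate each candidate on input A=1, B=1, C=1:
  n4 stuck-at-1: n0=0, n1=0, n2=0, n3=0, n4=1 [stuck-at-1] → 1 — eliminated
  n1 stuck-at-1: n0=0, n1=1 [stuck-at-1], n2=1, n3=0, n4=0 → 0 — matches
Only n1 stuck-at-1 reproduces the observed 0.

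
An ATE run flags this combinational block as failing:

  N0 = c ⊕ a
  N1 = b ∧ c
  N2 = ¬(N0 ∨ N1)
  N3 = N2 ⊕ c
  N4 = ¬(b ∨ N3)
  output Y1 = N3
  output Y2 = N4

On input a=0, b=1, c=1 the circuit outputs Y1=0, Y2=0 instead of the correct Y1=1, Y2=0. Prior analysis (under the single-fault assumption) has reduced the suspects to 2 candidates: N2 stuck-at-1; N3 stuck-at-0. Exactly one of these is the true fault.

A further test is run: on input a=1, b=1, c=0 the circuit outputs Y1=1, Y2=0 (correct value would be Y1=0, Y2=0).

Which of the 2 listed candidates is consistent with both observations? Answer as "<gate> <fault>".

N2 stuck-at-1

Evaluate each candidate on input a=1, b=1, c=0:
  N2 stuck-at-1: N0=1, N1=0, N2=1 [stuck-at-1], N3=1, N4=0 → Y1=1, Y2=0 — matches
  N3 stuck-at-0: N0=1, N1=0, N2=0, N3=0 [stuck-at-0], N4=0 → Y1=0, Y2=0 — eliminated
Only N2 stuck-at-1 reproduces the observed Y1=1, Y2=0.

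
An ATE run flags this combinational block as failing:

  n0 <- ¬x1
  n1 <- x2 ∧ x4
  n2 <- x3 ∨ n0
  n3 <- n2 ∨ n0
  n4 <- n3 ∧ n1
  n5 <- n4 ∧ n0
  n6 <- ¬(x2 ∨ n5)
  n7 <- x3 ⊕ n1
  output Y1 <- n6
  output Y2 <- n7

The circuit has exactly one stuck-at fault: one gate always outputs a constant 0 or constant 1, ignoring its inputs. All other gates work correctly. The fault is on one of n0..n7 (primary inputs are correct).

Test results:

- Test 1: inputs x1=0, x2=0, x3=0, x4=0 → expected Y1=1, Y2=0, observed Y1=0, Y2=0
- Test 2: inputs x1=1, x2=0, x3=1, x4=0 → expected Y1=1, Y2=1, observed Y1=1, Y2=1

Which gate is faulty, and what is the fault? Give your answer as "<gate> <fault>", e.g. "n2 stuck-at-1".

Fault-free values for test 1 (x1=0, x2=0, x3=0, x4=0): n0=1, n1=0, n2=1, n3=1, n4=0, n5=0, n6=1, n7=0, giving Y1=1, Y2=0. Observed Y1=0, Y2=0.
Test 1: faults giving observed Y1=0, Y2=0 are {n4 stuck-at-1, n5 stuck-at-1, n6 stuck-at-0}.
Test 2 (x1=1, x2=0, x3=1, x4=0): fault-free n0=0, n1=0, n2=1, n3=1, n4=0, n5=0, n6=1, n7=1 → Y1=1, Y2=1; observed Y1=1, Y2=1. Eliminates n5 stuck-at-1, n6 stuck-at-0.
Only n4 stuck-at-1 is consistent with every test.

n4 stuck-at-1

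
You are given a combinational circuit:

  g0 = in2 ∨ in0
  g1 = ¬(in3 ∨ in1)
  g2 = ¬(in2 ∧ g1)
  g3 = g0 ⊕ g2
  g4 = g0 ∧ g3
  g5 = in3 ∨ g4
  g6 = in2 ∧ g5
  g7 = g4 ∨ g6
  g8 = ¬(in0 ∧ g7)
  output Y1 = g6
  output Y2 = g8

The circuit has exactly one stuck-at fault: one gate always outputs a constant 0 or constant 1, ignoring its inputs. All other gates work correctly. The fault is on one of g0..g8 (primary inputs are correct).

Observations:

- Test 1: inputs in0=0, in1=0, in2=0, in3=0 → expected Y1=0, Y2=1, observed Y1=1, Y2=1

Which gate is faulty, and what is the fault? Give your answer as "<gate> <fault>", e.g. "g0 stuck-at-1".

Fault-free values for test 1 (in0=0, in1=0, in2=0, in3=0): g0=0, g1=1, g2=1, g3=1, g4=0, g5=0, g6=0, g7=0, g8=1, giving Y1=0, Y2=1. Observed Y1=1, Y2=1.
Test 1: faults giving observed Y1=1, Y2=1 are {g6 stuck-at-1}.
Only g6 stuck-at-1 is consistent with every test.

g6 stuck-at-1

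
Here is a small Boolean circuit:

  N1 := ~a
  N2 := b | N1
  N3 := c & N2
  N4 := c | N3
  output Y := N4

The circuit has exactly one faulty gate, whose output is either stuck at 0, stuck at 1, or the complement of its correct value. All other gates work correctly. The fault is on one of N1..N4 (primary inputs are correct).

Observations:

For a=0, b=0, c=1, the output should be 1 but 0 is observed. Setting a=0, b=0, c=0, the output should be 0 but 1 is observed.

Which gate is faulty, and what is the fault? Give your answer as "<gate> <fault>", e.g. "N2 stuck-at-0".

N4 inverted output

Fault-free values for test 1 (a=0, b=0, c=1): N1=1, N2=1, N3=1, N4=1, giving Y=1. Observed 0.
Test 1: faults giving observed 0 are {N4 stuck-at-0, N4 inverted output}.
Test 2 (a=0, b=0, c=0): fault-free N1=1, N2=1, N3=0, N4=0 → 0; observed 1. Eliminates N4 stuck-at-0.
Only N4 inverted output is consistent with every test.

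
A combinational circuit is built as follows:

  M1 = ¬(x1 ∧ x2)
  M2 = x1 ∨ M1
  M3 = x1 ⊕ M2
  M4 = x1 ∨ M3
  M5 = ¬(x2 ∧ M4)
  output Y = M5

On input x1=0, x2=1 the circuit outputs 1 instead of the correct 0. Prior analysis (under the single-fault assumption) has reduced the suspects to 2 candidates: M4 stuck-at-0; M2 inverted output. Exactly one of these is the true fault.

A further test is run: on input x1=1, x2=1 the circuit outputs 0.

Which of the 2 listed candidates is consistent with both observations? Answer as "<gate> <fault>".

M2 inverted output

Evaluate each candidate on input x1=1, x2=1:
  M4 stuck-at-0: M1=0, M2=1, M3=0, M4=0 [stuck-at-0], M5=1 → 1 — eliminated
  M2 inverted output: M1=0, M2=0 [inverted output], M3=1, M4=1, M5=0 → 0 — matches
Only M2 inverted output reproduces the observed 0.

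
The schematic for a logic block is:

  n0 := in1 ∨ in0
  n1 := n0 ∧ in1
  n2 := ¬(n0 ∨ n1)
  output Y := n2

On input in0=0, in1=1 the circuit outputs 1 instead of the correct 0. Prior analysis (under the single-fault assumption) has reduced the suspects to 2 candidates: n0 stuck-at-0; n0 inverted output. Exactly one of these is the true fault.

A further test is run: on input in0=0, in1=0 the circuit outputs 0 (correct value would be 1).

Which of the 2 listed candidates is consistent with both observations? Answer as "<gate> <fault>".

Evaluate each candidate on input in0=0, in1=0:
  n0 stuck-at-0: n0=0 [stuck-at-0], n1=0, n2=1 → 1 — eliminated
  n0 inverted output: n0=1 [inverted output], n1=0, n2=0 → 0 — matches
Only n0 inverted output reproduces the observed 0.

n0 inverted output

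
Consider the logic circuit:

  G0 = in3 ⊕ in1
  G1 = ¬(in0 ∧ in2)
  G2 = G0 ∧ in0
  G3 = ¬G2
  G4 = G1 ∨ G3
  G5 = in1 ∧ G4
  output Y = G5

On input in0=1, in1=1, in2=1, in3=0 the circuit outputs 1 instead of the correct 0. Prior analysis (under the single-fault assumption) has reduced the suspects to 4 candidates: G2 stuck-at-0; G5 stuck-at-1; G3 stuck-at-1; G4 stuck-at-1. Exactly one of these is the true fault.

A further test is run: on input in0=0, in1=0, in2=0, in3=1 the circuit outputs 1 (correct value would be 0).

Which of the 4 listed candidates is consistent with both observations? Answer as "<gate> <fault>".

G5 stuck-at-1

Evaluate each candidate on input in0=0, in1=0, in2=0, in3=1:
  G2 stuck-at-0: G0=1, G1=1, G2=0 [stuck-at-0], G3=1, G4=1, G5=0 → 0 — eliminated
  G5 stuck-at-1: G0=1, G1=1, G2=0, G3=1, G4=1, G5=1 [stuck-at-1] → 1 — matches
  G3 stuck-at-1: G0=1, G1=1, G2=0, G3=1 [stuck-at-1], G4=1, G5=0 → 0 — eliminated
  G4 stuck-at-1: G0=1, G1=1, G2=0, G3=1, G4=1 [stuck-at-1], G5=0 → 0 — eliminated
Only G5 stuck-at-1 reproduces the observed 1.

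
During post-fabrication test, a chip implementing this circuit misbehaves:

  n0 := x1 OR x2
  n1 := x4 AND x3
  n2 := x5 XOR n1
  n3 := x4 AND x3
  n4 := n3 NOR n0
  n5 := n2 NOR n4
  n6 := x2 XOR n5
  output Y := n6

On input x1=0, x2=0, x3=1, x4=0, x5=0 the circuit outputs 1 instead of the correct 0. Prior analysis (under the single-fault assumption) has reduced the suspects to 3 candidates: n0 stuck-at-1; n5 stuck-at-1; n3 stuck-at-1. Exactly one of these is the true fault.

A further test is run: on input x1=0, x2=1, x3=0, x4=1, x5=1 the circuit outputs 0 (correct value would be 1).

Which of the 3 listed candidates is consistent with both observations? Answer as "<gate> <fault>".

n5 stuck-at-1

Evaluate each candidate on input x1=0, x2=1, x3=0, x4=1, x5=1:
  n0 stuck-at-1: n0=1 [stuck-at-1], n1=0, n2=1, n3=0, n4=0, n5=0, n6=1 → 1 — eliminated
  n5 stuck-at-1: n0=1, n1=0, n2=1, n3=0, n4=0, n5=1 [stuck-at-1], n6=0 → 0 — matches
  n3 stuck-at-1: n0=1, n1=0, n2=1, n3=1 [stuck-at-1], n4=0, n5=0, n6=1 → 1 — eliminated
Only n5 stuck-at-1 reproduces the observed 0.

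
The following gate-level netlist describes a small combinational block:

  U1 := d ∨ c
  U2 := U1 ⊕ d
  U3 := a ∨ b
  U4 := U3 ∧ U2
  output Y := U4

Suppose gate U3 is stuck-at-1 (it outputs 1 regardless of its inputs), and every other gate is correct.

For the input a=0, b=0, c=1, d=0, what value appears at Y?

Propagate with U3 forced: U1=1, U2=1, U3=1 [stuck-at-1], U4=1.
So Y = 1. (Without the fault it would be 0.)

1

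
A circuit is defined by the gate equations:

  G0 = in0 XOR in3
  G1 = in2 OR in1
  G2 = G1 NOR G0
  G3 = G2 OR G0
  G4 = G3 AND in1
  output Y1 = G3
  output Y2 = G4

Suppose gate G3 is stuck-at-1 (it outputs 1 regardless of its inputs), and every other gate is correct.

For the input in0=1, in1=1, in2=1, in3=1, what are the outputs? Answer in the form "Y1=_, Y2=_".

Propagate with G3 forced: G0=0, G1=1, G2=0, G3=1 [stuck-at-1], G4=1.
So the outputs are Y1=1, Y2=1. (Without the fault they would be Y1=0, Y2=0.)

Y1=1, Y2=1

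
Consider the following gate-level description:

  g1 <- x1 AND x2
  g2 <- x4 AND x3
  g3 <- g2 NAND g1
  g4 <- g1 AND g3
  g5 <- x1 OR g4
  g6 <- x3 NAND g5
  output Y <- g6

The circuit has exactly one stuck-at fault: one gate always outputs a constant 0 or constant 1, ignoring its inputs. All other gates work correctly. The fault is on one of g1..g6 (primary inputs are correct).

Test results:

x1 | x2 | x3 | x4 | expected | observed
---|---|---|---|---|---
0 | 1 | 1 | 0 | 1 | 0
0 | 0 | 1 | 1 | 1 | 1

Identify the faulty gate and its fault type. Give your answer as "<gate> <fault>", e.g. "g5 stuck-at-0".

Fault-free values for test 1 (x1=0, x2=1, x3=1, x4=0): g1=0, g2=0, g3=1, g4=0, g5=0, g6=1, giving Y=1. Observed 0.
Test 1: faults giving observed 0 are {g1 stuck-at-1, g4 stuck-at-1, g5 stuck-at-1, g6 stuck-at-0}.
Test 2 (x1=0, x2=0, x3=1, x4=1): fault-free g1=0, g2=1, g3=1, g4=0, g5=0, g6=1 → 1; observed 1. Eliminates g4 stuck-at-1, g5 stuck-at-1, g6 stuck-at-0.
Only g1 stuck-at-1 is consistent with every test.

g1 stuck-at-1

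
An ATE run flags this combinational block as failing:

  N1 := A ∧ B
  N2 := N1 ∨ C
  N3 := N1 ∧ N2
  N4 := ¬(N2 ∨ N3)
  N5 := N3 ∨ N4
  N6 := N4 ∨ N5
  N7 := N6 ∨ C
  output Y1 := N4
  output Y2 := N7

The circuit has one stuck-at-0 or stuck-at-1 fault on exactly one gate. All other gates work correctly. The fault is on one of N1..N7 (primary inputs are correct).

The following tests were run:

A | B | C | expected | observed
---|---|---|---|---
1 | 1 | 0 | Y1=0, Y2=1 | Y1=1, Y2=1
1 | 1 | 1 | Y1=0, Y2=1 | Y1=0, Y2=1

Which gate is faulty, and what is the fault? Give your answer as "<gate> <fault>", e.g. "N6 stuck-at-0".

Fault-free values for test 1 (A=1, B=1, C=0): N1=1, N2=1, N3=1, N4=0, N5=1, N6=1, N7=1, giving Y1=0, Y2=1. Observed Y1=1, Y2=1.
Test 1: faults giving observed Y1=1, Y2=1 are {N1 stuck-at-0, N2 stuck-at-0, N4 stuck-at-1}.
Test 2 (A=1, B=1, C=1): fault-free N1=1, N2=1, N3=1, N4=0, N5=1, N6=1, N7=1 → Y1=0, Y2=1; observed Y1=0, Y2=1. Eliminates N2 stuck-at-0, N4 stuck-at-1.
Only N1 stuck-at-0 is consistent with every test.

N1 stuck-at-0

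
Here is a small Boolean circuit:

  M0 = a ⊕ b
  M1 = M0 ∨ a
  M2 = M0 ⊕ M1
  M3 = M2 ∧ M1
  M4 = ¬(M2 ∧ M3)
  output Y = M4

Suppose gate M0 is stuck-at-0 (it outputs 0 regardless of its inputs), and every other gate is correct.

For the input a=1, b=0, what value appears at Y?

Propagate with M0 forced: M0=0 [stuck-at-0], M1=1, M2=1, M3=1, M4=0.
So Y = 0. (Without the fault it would be 1.)

0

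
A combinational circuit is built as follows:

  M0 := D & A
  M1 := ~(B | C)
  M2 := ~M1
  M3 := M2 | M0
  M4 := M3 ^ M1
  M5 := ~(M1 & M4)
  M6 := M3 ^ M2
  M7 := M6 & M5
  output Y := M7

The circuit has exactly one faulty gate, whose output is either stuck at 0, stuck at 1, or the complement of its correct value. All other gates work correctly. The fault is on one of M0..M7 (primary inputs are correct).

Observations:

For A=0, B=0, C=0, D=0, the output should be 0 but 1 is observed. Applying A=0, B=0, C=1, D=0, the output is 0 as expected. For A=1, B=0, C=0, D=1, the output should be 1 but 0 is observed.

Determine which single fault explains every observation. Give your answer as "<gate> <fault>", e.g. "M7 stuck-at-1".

Fault-free values for test 1 (A=0, B=0, C=0, D=0): M0=0, M1=1, M2=0, M3=0, M4=1, M5=0, M6=0, M7=0, giving Y=0. Observed 1.
Test 1: faults giving observed 1 are {M0 stuck-at-1, M0 inverted output, M3 stuck-at-1, M3 inverted output, M7 stuck-at-1, M7 inverted output}.
Test 2 (A=0, B=0, C=1, D=0): fault-free M0=0, M1=0, M2=1, M3=1, M4=1, M5=1, M6=0, M7=0 → 0; observed 0. Eliminates M3 inverted output, M7 stuck-at-1, M7 inverted output.
Test 3 (A=1, B=0, C=0, D=1): fault-free M0=1, M1=1, M2=0, M3=1, M4=0, M5=1, M6=1, M7=1 → 1; observed 0. Eliminates M0 stuck-at-1, M3 stuck-at-1.
Only M0 inverted output is consistent with every test.

M0 inverted output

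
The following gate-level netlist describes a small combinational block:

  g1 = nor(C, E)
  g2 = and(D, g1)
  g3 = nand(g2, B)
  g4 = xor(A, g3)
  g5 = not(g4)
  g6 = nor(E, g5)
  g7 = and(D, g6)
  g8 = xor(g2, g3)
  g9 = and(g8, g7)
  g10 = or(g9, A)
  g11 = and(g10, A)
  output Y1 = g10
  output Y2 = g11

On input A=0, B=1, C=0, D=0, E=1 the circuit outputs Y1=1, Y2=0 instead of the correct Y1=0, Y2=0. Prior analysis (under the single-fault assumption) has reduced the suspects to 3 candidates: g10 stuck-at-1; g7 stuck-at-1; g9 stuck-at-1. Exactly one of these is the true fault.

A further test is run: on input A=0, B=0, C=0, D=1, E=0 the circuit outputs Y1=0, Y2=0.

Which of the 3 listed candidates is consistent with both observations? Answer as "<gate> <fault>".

g7 stuck-at-1

Evaluate each candidate on input A=0, B=0, C=0, D=1, E=0:
  g10 stuck-at-1: g1=1, g2=1, g3=1, g4=1, g5=0, g6=1, g7=1, g8=0, g9=0, g10=1 [stuck-at-1], g11=0 → Y1=1, Y2=0 — eliminated
  g7 stuck-at-1: g1=1, g2=1, g3=1, g4=1, g5=0, g6=1, g7=1 [stuck-at-1], g8=0, g9=0, g10=0, g11=0 → Y1=0, Y2=0 — matches
  g9 stuck-at-1: g1=1, g2=1, g3=1, g4=1, g5=0, g6=1, g7=1, g8=0, g9=1 [stuck-at-1], g10=1, g11=0 → Y1=1, Y2=0 — eliminated
Only g7 stuck-at-1 reproduces the observed Y1=0, Y2=0.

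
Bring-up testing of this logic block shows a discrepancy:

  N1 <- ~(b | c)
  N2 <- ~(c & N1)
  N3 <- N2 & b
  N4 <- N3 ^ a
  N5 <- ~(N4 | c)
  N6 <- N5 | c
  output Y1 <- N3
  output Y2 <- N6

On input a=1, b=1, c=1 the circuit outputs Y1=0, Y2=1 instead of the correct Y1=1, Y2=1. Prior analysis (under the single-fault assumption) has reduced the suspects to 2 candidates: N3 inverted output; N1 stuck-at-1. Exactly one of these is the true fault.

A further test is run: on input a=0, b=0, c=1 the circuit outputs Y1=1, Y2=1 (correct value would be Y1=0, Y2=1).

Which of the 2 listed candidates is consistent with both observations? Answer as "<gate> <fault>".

Evaluate each candidate on input a=0, b=0, c=1:
  N3 inverted output: N1=0, N2=1, N3=1 [inverted output], N4=1, N5=0, N6=1 → Y1=1, Y2=1 — matches
  N1 stuck-at-1: N1=1 [stuck-at-1], N2=0, N3=0, N4=0, N5=0, N6=1 → Y1=0, Y2=1 — eliminated
Only N3 inverted output reproduces the observed Y1=1, Y2=1.

N3 inverted output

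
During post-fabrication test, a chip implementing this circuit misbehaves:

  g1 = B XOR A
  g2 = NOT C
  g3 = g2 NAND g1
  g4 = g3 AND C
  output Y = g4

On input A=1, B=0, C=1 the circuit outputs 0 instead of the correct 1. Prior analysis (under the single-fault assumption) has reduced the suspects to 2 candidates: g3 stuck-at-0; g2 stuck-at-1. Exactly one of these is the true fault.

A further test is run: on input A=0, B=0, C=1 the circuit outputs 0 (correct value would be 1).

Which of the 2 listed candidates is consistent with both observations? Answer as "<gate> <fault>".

g3 stuck-at-0

Evaluate each candidate on input A=0, B=0, C=1:
  g3 stuck-at-0: g1=0, g2=0, g3=0 [stuck-at-0], g4=0 → 0 — matches
  g2 stuck-at-1: g1=0, g2=1 [stuck-at-1], g3=1, g4=1 → 1 — eliminated
Only g3 stuck-at-0 reproduces the observed 0.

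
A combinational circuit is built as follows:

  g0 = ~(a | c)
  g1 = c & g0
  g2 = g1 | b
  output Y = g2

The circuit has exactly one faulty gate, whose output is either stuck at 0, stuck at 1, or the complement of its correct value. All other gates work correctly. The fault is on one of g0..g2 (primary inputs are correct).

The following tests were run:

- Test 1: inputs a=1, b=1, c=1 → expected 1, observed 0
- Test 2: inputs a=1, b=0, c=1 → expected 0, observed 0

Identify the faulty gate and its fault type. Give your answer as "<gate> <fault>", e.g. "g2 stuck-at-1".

Fault-free values for test 1 (a=1, b=1, c=1): g0=0, g1=0, g2=1, giving Y=1. Observed 0.
Test 1: faults giving observed 0 are {g2 stuck-at-0, g2 inverted output}.
Test 2 (a=1, b=0, c=1): fault-free g0=0, g1=0, g2=0 → 0; observed 0. Eliminates g2 inverted output.
Only g2 stuck-at-0 is consistent with every test.

g2 stuck-at-0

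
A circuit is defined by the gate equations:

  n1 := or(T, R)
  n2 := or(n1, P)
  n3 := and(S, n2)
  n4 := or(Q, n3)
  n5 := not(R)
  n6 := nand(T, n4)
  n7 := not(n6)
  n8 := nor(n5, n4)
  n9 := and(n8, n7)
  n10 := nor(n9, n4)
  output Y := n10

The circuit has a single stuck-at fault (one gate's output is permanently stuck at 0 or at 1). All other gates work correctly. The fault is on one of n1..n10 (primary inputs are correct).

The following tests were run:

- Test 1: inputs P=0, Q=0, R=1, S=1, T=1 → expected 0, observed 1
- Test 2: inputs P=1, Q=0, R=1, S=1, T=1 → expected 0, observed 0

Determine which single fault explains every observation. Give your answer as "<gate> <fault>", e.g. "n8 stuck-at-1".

Fault-free values for test 1 (P=0, Q=0, R=1, S=1, T=1): n1=1, n2=1, n3=1, n4=1, n5=0, n6=0, n7=1, n8=0, n9=0, n10=0, giving Y=0. Observed 1.
Test 1: faults giving observed 1 are {n1 stuck-at-0, n2 stuck-at-0, n3 stuck-at-0, n4 stuck-at-0, n10 stuck-at-1}.
Test 2 (P=1, Q=0, R=1, S=1, T=1): fault-free n1=1, n2=1, n3=1, n4=1, n5=0, n6=0, n7=1, n8=0, n9=0, n10=0 → 0; observed 0. Eliminates n2 stuck-at-0, n3 stuck-at-0, n4 stuck-at-0, n10 stuck-at-1.
Only n1 stuck-at-0 is consistent with every test.

n1 stuck-at-0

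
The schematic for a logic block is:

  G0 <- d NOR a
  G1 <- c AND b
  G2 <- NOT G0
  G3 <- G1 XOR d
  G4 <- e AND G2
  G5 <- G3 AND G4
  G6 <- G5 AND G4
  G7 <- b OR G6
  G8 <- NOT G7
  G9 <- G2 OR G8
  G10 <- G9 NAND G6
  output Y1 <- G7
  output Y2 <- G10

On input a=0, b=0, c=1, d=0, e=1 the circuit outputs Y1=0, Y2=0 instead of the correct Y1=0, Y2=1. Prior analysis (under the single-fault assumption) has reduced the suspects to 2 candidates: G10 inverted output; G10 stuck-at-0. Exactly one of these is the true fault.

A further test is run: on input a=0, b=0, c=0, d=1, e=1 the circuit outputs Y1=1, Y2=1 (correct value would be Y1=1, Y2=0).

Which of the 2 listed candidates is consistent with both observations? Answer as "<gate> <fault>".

Evaluate each candidate on input a=0, b=0, c=0, d=1, e=1:
  G10 inverted output: G0=0, G1=0, G2=1, G3=1, G4=1, G5=1, G6=1, G7=1, G8=0, G9=1, G10=1 [inverted output] → Y1=1, Y2=1 — matches
  G10 stuck-at-0: G0=0, G1=0, G2=1, G3=1, G4=1, G5=1, G6=1, G7=1, G8=0, G9=1, G10=0 [stuck-at-0] → Y1=1, Y2=0 — eliminated
Only G10 inverted output reproduces the observed Y1=1, Y2=1.

G10 inverted output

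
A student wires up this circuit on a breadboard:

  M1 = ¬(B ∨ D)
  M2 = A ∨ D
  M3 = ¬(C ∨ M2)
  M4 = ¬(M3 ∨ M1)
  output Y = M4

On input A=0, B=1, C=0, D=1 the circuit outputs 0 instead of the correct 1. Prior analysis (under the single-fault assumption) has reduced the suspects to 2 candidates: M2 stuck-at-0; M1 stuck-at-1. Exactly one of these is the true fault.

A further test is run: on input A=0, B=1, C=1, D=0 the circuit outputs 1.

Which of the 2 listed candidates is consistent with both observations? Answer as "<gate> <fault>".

M2 stuck-at-0

Evaluate each candidate on input A=0, B=1, C=1, D=0:
  M2 stuck-at-0: M1=0, M2=0 [stuck-at-0], M3=0, M4=1 → 1 — matches
  M1 stuck-at-1: M1=1 [stuck-at-1], M2=0, M3=0, M4=0 → 0 — eliminated
Only M2 stuck-at-0 reproduces the observed 1.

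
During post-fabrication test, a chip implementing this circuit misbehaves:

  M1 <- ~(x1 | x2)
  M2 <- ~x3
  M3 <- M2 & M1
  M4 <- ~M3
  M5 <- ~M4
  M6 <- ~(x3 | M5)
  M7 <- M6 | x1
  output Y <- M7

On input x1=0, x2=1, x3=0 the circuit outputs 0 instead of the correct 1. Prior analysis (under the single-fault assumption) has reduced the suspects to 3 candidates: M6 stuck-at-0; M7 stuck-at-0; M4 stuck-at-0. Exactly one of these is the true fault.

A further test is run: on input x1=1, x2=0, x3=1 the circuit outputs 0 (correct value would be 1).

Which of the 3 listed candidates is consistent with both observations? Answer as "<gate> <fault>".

M7 stuck-at-0

Evaluate each candidate on input x1=1, x2=0, x3=1:
  M6 stuck-at-0: M1=0, M2=0, M3=0, M4=1, M5=0, M6=0 [stuck-at-0], M7=1 → 1 — eliminated
  M7 stuck-at-0: M1=0, M2=0, M3=0, M4=1, M5=0, M6=0, M7=0 [stuck-at-0] → 0 — matches
  M4 stuck-at-0: M1=0, M2=0, M3=0, M4=0 [stuck-at-0], M5=1, M6=0, M7=1 → 1 — eliminated
Only M7 stuck-at-0 reproduces the observed 0.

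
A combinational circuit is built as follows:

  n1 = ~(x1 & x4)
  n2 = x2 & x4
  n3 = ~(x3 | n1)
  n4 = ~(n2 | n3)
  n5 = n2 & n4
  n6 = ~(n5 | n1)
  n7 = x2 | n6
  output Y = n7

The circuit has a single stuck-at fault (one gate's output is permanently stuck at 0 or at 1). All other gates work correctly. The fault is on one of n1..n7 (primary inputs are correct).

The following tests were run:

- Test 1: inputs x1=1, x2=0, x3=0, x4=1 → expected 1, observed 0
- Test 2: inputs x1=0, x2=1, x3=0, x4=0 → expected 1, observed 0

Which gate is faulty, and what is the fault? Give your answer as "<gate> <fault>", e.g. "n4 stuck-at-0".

n7 stuck-at-0

Fault-free values for test 1 (x1=1, x2=0, x3=0, x4=1): n1=0, n2=0, n3=1, n4=0, n5=0, n6=1, n7=1, giving Y=1. Observed 0.
Test 1: faults giving observed 0 are {n1 stuck-at-1, n5 stuck-at-1, n6 stuck-at-0, n7 stuck-at-0}.
Test 2 (x1=0, x2=1, x3=0, x4=0): fault-free n1=1, n2=0, n3=0, n4=1, n5=0, n6=0, n7=1 → 1; observed 0. Eliminates n1 stuck-at-1, n5 stuck-at-1, n6 stuck-at-0.
Only n7 stuck-at-0 is consistent with every test.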